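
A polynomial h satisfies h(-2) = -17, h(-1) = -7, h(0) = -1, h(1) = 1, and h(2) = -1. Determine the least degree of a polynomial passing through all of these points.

2

Forward differences of the values at x = -2, -1, 0, 1, 2:
  h  : -17  -7  -1  1  -1
  Δ  : 10  6  2  -2
  Δ^2: -4  -4  -4
  Δ^3: 0  0
  Δ^4: 0
The second differences are constant (-4) and nonzero, while all higher differences vanish, so the minimal degree is 2.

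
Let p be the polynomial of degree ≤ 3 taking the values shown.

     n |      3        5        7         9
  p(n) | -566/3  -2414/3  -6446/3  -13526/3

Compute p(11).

-24518/3

Write p(n) = an^3 + bn^2 + cn + d. Substituting each data point gives a linear system:
  27a + 9b + 3c + d = -566/3
  125a + 25b + 5c + d = -2414/3
  343a + 49b + 7c + d = -6446/3
  729a + 81b + 9c + d = -13526/3
Solving the system yields a = -6, b = -1, c = -6, d = 1/3.
So p(n) = -6n^3 - n^2 - 6n + 1/3.
Then p(11) = -24518/3.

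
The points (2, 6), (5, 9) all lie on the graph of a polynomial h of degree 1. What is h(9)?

13

Write h(t) = at + b. Substituting each data point gives a linear system:
  2a + b = 6
  5a + b = 9
Solving the system yields a = 1, b = 4.
So h(t) = t + 4.
Then h(9) = 13.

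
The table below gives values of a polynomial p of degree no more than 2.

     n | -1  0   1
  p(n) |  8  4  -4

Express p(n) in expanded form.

Write p(n) = an^2 + bn + c. Substituting each data point gives a linear system:
  a - b + c = 8
  c = 4
  a + b + c = -4
Solving the system yields a = -2, b = -6, c = 4.
So p(n) = -2n^2 - 6n + 4.
Check: p(0) = 4. ✓

p(n) = -2n^2 - 6n + 4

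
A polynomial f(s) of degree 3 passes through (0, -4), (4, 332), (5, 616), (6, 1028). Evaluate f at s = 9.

3272

Write f(s) = as^3 + bs^2 + cs + d. Substituting each data point gives a linear system:
  d = -4
  64a + 16b + 4c + d = 332
  125a + 25b + 5c + d = 616
  216a + 36b + 6c + d = 1028
Solving the system yields a = 4, b = 4, c = 4, d = -4.
So f(s) = 4s³ + 4s² + 4s - 4.
Then f(9) = 3272.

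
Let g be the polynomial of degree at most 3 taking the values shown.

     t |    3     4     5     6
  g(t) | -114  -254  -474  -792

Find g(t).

Write g(t) = at^3 + bt^2 + ct + d. Substituting each data point gives a linear system:
  27a + 9b + 3c + d = -114
  64a + 16b + 4c + d = -254
  125a + 25b + 5c + d = -474
  216a + 36b + 6c + d = -792
Solving the system yields a = -3, b = -4, c = -1, d = 6.
So g(t) = -3t³ - 4t² - t + 6.
Check: g(6) = -792. ✓

g(t) = -3t^3 - 4t^2 - t + 6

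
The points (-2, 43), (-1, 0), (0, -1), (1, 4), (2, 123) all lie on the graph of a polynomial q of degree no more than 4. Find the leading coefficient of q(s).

6

Write q(s) = as^4 + bs^3 + cs^2 + ds + e. Substituting each data point gives a linear system:
  16a - 8b + 4c - 2d + e = 43
  a - b + c - d + e = 0
  e = -1
  a + b + c + d + e = 4
  16a + 8b + 4c + 2d + e = 123
Solving the system yields a = 6, b = 6, c = -3, d = -4, e = -1.
So q(s) = 6s⁴ + 6s³ - 3s² - 4s - 1.
The leading coefficient is 6.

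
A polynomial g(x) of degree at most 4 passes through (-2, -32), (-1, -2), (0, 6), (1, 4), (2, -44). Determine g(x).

Write g(x) = ax^4 + bx^3 + cx^2 + dx + e. Substituting each data point gives a linear system:
  16a - 8b + 4c - 2d + e = -32
  a - b + c - d + e = -2
  e = 6
  a + b + c + d + e = 4
  16a + 8b + 4c + 2d + e = -44
Solving the system yields a = -2, b = -2, c = -3, d = 5, e = 6.
So g(x) = -2x⁴ - 2x³ - 3x² + 5x + 6.
Check: g(0) = 6. ✓

g(x) = -2x^4 - 2x^3 - 3x^2 + 5x + 6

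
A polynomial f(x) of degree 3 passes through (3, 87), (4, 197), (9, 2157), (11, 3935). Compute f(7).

Using the Lagrange interpolation formula with nodes 3, 4, 9, 11:
  L_0(x) = (x - 4)(x - 9)(x - 11) / -48
  L_1(x) = (x - 3)(x - 9)(x - 11) / 35
  L_2(x) = (x - 3)(x - 4)(x - 11) / -60
  L_3(x) = (x - 3)(x - 4)(x - 9) / 112
Then f(x) = 87·L_0(x) + 197·L_1(x) + 2157·L_2(x) + 3935·L_3(x).
Expanding and collecting terms gives f(x) = 3x^3 - x^2 + 6x - 3.
Evaluating at x = 7: f(7) = 1019.

1019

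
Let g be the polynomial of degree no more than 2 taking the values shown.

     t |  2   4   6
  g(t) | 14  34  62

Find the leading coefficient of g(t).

1

Write g(t) = at^2 + bt + c. Substituting each data point gives a linear system:
  4a + 2b + c = 14
  16a + 4b + c = 34
  36a + 6b + c = 62
Solving the system yields a = 1, b = 4, c = 2.
So g(t) = t^2 + 4t + 2.
The leading coefficient is 1.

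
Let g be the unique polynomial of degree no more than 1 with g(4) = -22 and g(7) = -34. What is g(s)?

g(s) = -4s - 6

Write g(s) = as + b. Substituting each data point gives a linear system:
  4a + b = -22
  7a + b = -34
Solving the system yields a = -4, b = -6.
So g(s) = -4s - 6.
Check: g(7) = -34. ✓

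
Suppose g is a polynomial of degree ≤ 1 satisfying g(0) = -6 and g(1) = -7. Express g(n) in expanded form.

g(n) = -n - 6

Write g(n) = an + b. Substituting each data point gives a linear system:
  b = -6
  a + b = -7
Solving the system yields a = -1, b = -6.
So g(n) = -n - 6.
Check: g(1) = -7. ✓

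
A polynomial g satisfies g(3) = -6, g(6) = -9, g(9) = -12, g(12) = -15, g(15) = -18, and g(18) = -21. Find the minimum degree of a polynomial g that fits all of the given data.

Forward differences of the values at t = 3, 6, 9, 12, 15, 18:
  g  : -6  -9  -12  -15  -18  -21
  Δ  : -3  -3  -3  -3  -3
  Δ^2: 0  0  0  0
  Δ^3: 0  0  0
  Δ^4: 0  0
  Δ^5: 0
The first differences are constant (-3) and nonzero, while all higher differences vanish, so the minimal degree is 1.

1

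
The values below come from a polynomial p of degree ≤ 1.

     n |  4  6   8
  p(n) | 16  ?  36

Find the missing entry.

26

On equispaced nodes a degree-1 polynomial has vanishing second forward difference, so
  p(4) - 2·p(6) + p(8) = 0.
Substituting the known values and solving for p(6):
  -2·p(6) = -52
  p(6) = 26.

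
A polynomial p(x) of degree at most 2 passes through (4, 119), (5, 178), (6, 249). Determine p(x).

p(x) = 6x^2 + 5x + 3

Using the Lagrange interpolation formula with nodes 4, 5, 6:
  L_0(x) = (x - 5)(x - 6) / 2
  L_1(x) = (x - 4)(x - 6) / -1
  L_2(x) = (x - 4)(x - 5) / 2
Then p(x) = 119·L_0(x) + 178·L_1(x) + 249·L_2(x).
Expanding and collecting terms gives p(x) = 6x^2 + 5x + 3.
Check: p(4) = 119. ✓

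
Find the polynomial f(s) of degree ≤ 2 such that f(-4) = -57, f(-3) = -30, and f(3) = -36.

Using the Lagrange interpolation formula with nodes -4, -3, 3:
  L_0(s) = (s + 3)(s - 3) / 7
  L_1(s) = (s + 4)(s - 3) / -6
  L_2(s) = (s + 4)(s + 3) / 42
Then f(s) = -57·L_0(s) - 30·L_1(s) - 36·L_2(s).
Expanding and collecting terms gives f(s) = -4s² - s + 3.
Check: f(-3) = -30. ✓

f(s) = -4s^2 - s + 3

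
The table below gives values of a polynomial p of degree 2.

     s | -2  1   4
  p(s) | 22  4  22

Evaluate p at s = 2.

Forward differences of the values at s = -2, 1, 4:
  p  : 22  4  22
  Δ  : -18  18
  Δ^2: 36
The second differences are constant, confirming degree 2.
Interpolating (Newton forward form) and evaluating at s = 2 gives p(2) = 6.

6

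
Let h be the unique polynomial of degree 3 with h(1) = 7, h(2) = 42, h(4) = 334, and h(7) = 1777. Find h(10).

Write h(n) = an^3 + bn^2 + cn + d. Substituting each data point gives a linear system:
  a + b + c + d = 7
  8a + 4b + 2c + d = 42
  64a + 16b + 4c + d = 334
  343a + 49b + 7c + d = 1777
Solving the system yields a = 5, b = 2, c = -6, d = 6.
So h(n) = 5n³ + 2n² - 6n + 6.
Then h(10) = 5146.

5146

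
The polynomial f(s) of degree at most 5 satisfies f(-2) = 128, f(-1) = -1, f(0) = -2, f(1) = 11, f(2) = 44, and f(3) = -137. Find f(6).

Using the Lagrange interpolation formula with nodes -2, -1, 0, 1, 2, 3:
  L_0(s) = (s + 1)s(s - 1)(s - 2)(s - 3) / -120
  L_1(s) = (s + 2)s(s - 1)(s - 2)(s - 3) / 24
  L_2(s) = (s + 2)(s + 1)(s - 1)(s - 2)(s - 3) / -12
  L_3(s) = (s + 2)(s + 1)s(s - 2)(s - 3) / 12
  L_4(s) = (s + 2)(s + 1)s(s - 1)(s - 3) / -24
  L_5(s) = (s + 2)(s + 1)s(s - 1)(s - 2) / 120
Then f(s) = 128·L_0(s) - 1·L_1(s) - 2·L_2(s) + 11·L_3(s) + 44·L_4(s) - 137·L_5(s).
Expanding and collecting terms gives f(s) = -3s^5 + 5s^4 + 6s^3 + 2s^2 + 3s - 2.
Evaluating at s = 6: f(6) = -15464.

-15464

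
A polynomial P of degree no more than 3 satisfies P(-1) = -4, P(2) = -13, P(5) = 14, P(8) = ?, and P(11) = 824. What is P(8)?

239

The 4 known points determine the degree-3 polynomial uniquely.
Write P(t) = at^3 + bt^2 + ct + d. Substituting each data point gives a linear system:
  -a + b - c + d = -4
  8a + 4b + 2c + d = -13
  125a + 25b + 5c + d = 14
  1331a + 121b + 11c + d = 824
Solving the system yields a = 1, b = -4, c = -2, d = -1.
So P(t) = t³ - 4t² - 2t - 1.
Then P(8) = 239.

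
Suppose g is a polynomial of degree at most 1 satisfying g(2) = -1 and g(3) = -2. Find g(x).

Write g(x) = ax + b. Substituting each data point gives a linear system:
  2a + b = -1
  3a + b = -2
Solving the system yields a = -1, b = 1.
So g(x) = -x + 1.
Check: g(3) = -2. ✓

g(x) = -x + 1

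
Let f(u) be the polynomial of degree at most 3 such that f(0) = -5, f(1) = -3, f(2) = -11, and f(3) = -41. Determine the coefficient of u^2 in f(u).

1

Write f(u) = au^3 + bu^2 + cu + d. Substituting each data point gives a linear system:
  d = -5
  a + b + c + d = -3
  8a + 4b + 2c + d = -11
  27a + 9b + 3c + d = -41
Solving the system yields a = -2, b = 1, c = 3, d = -5.
So f(u) = -2u^3 + u^2 + 3u - 5.
The coefficient of u^2 is 1.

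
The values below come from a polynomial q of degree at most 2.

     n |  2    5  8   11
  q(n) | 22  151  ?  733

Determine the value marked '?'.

388

The 3 known points determine the degree-2 polynomial uniquely.
Write q(n) = an^2 + bn + c. Substituting each data point gives a linear system:
  4a + 2b + c = 22
  25a + 5b + c = 151
  121a + 11b + c = 733
Solving the system yields a = 6, b = 1, c = -4.
So q(n) = 6n² + n - 4.
Then q(8) = 388.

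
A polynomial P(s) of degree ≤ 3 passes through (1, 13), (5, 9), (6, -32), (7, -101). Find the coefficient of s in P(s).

6

Write P(s) = as^3 + bs^2 + cs + d. Substituting each data point gives a linear system:
  a + b + c + d = 13
  125a + 25b + 5c + d = 9
  216a + 36b + 6c + d = -32
  343a + 49b + 7c + d = -101
Solving the system yields a = -1, b = 4, c = 6, d = 4.
So P(s) = -s^3 + 4s^2 + 6s + 4.
The coefficient of s is 6.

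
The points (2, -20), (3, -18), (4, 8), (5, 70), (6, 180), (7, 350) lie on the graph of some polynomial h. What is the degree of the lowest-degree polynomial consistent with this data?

Forward differences of the values at n = 2, 3, 4, 5, 6, 7:
  h  : -20  -18  8  70  180  350
  Δ  : 2  26  62  110  170
  Δ^2: 24  36  48  60
  Δ^3: 12  12  12
  Δ^4: 0  0
  Δ^5: 0
The third differences are constant (12) and nonzero, while all higher differences vanish, so the minimal degree is 3.

3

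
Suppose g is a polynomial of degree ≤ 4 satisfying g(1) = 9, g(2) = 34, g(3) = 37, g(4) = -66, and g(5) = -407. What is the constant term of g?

Write g(x) = ax^4 + bx^3 + cx^2 + dx + e. Substituting each data point gives a linear system:
  a + b + c + d + e = 9
  16a + 8b + 4c + 2d + e = 34
  81a + 27b + 9c + 3d + e = 37
  256a + 64b + 16c + 4d + e = -66
  625a + 125b + 25c + 5d + e = -407
Solving the system yields a = -2, b = 6, c = 3, d = 4, e = -2.
So g(x) = -2x^4 + 6x^3 + 3x^2 + 4x - 2.
The constant term is -2.

-2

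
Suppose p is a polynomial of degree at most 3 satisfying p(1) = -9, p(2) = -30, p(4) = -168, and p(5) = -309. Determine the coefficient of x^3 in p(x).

-2

Write p(x) = ax^3 + bx^2 + cx + d. Substituting each data point gives a linear system:
  a + b + c + d = -9
  8a + 4b + 2c + d = -30
  64a + 16b + 4c + d = -168
  125a + 25b + 5c + d = -309
Solving the system yields a = -2, b = -2, c = -1, d = -4.
So p(x) = -2x^3 - 2x^2 - x - 4.
The leading coefficient is -2.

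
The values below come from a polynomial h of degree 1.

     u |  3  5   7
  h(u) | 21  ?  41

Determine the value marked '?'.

On equispaced nodes a degree-1 polynomial has vanishing second forward difference, so
  h(3) - 2·h(5) + h(7) = 0.
Substituting the known values and solving for h(5):
  -2·h(5) = -62
  h(5) = 31.

31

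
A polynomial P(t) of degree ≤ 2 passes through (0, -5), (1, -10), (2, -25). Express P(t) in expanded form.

Write P(t) = at^2 + bt + c. Substituting each data point gives a linear system:
  c = -5
  a + b + c = -10
  4a + 2b + c = -25
Solving the system yields a = -5, b = 0, c = -5.
So P(t) = -5t^2 - 5.
Check: P(0) = -5. ✓

P(t) = -5t^2 - 5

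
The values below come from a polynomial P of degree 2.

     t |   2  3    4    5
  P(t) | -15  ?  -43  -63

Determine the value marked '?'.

-27

The 3 known points determine the degree-2 polynomial uniquely.
Write P(t) = at^2 + bt + c. Substituting each data point gives a linear system:
  4a + 2b + c = -15
  16a + 4b + c = -43
  25a + 5b + c = -63
Solving the system yields a = -2, b = -2, c = -3.
So P(t) = -2t^2 - 2t - 3.
Then P(3) = -27.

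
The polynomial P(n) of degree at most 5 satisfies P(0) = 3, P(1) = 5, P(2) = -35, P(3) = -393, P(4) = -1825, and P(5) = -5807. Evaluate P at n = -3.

345

Write P(n) = an^5 + bn^4 + cn^3 + dn^2 + en + k. Substituting each data point gives a linear system:
  k = 3
  a + b + c + d + e + k = 5
  32a + 16b + 8c + 4d + 2e + k = -35
  243a + 81b + 27c + 9d + 3e + k = -393
  1024a + 256b + 64c + 16d + 4e + k = -1825
  3125a + 625b + 125c + 25d + 5e + k = -5807
Solving the system yields a = -2, b = 0, c = 4, d = -3, e = 3, k = 3.
So P(n) = -2n^5 + 4n^3 - 3n^2 + 3n + 3.
Then P(-3) = 345.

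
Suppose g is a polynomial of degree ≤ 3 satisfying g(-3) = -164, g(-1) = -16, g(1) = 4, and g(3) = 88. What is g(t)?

Write g(t) = at^3 + bt^2 + ct + d. Substituting each data point gives a linear system:
  -27a + 9b - 3c + d = -164
  -a + b - c + d = -16
  a + b + c + d = 4
  27a + 9b + 3c + d = 88
Solving the system yields a = 4, b = -4, c = 6, d = -2.
So g(t) = 4t^3 - 4t^2 + 6t - 2.
Check: g(3) = 88. ✓

g(t) = 4t^3 - 4t^2 + 6t - 2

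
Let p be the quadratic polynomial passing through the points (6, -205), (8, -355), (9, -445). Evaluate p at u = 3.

Write p(u) = au^2 + bu + c. Substituting each data point gives a linear system:
  36a + 6b + c = -205
  64a + 8b + c = -355
  81a + 9b + c = -445
Solving the system yields a = -5, b = -5, c = 5.
So p(u) = -5u^2 - 5u + 5.
Then p(3) = -55.

-55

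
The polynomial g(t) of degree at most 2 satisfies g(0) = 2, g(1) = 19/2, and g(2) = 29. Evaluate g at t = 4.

Using the Lagrange interpolation formula with nodes 0, 1, 2:
  L_0(t) = (t - 1)(t - 2) / 2
  L_1(t) = t(t - 2) / -1
  L_2(t) = t(t - 1) / 2
Then g(t) = 2·L_0(t) + 19/2·L_1(t) + 29·L_2(t).
Expanding and collecting terms gives g(t) = 6t² + (3/2)t + 2.
Evaluating at t = 4: g(4) = 104.

104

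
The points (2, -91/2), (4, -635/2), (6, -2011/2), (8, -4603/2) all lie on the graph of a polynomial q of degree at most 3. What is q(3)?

Write q(x) = ax^3 + bx^2 + cx + d. Substituting each data point gives a linear system:
  8a + 4b + 2c + d = -91/2
  64a + 16b + 4c + d = -635/2
  216a + 36b + 6c + d = -2011/2
  512a + 64b + 8c + d = -4603/2
Solving the system yields a = -4, b = -4, c = 0, d = 5/2.
So q(x) = -4x^3 - 4x^2 + 5/2.
Then q(3) = -283/2.

-283/2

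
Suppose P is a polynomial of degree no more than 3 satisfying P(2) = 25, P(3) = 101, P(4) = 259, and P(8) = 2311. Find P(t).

P(t) = 5t^3 - 4t^2 + t - 1

Write P(t) = at^3 + bt^2 + ct + d. Substituting each data point gives a linear system:
  8a + 4b + 2c + d = 25
  27a + 9b + 3c + d = 101
  64a + 16b + 4c + d = 259
  512a + 64b + 8c + d = 2311
Solving the system yields a = 5, b = -4, c = 1, d = -1.
So P(t) = 5t^3 - 4t^2 + t - 1.
Check: P(3) = 101. ✓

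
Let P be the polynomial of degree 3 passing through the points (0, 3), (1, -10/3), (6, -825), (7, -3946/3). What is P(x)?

P(x) = -4x^3 + (5/3)x^2 - 4x + 3

Using the Lagrange interpolation formula with nodes 0, 1, 6, 7:
  L_0(x) = (x - 1)(x - 6)(x - 7) / -42
  L_1(x) = x(x - 6)(x - 7) / 30
  L_2(x) = x(x - 1)(x - 7) / -30
  L_3(x) = x(x - 1)(x - 6) / 42
Then P(x) = 3·L_0(x) - 10/3·L_1(x) - 825·L_2(x) - 3946/3·L_3(x).
Expanding and collecting terms gives P(x) = -4x^3 + (5/3)x^2 - 4x + 3.
Check: P(0) = 3. ✓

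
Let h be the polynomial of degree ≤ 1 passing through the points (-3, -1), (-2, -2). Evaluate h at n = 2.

-6

Using the Lagrange interpolation formula with nodes -3, -2:
  L_0(n) = (n + 2) / -1
  L_1(n) = (n + 3) / 1
Then h(n) = -1·L_0(n) - 2·L_1(n).
Expanding and collecting terms gives h(n) = -n - 4.
Evaluating at n = 2: h(2) = -6.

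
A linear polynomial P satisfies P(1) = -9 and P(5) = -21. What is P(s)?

Using the Lagrange interpolation formula with nodes 1, 5:
  L_0(s) = (s - 5) / -4
  L_1(s) = (s - 1) / 4
Then P(s) = -9·L_0(s) - 21·L_1(s).
Expanding and collecting terms gives P(s) = -3s - 6.
Check: P(5) = -21. ✓

P(s) = -3s - 6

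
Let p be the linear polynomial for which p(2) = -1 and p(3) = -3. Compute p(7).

Write p(u) = au + b. Substituting each data point gives a linear system:
  2a + b = -1
  3a + b = -3
Solving the system yields a = -2, b = 3.
So p(u) = -2u + 3.
Then p(7) = -11.

-11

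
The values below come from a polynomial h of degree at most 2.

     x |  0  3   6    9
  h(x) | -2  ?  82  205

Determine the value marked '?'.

13

On equispaced nodes a degree-2 polynomial has vanishing third forward difference, so
  - h(0) + 3·h(3) - 3·h(6) + h(9) = 0.
Substituting the known values and solving for h(3):
  3·h(3) = 39
  h(3) = 13.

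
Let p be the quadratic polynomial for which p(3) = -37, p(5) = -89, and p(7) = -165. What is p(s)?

p(s) = -3s^2 - 2s - 4

Write p(s) = as^2 + bs + c. Substituting each data point gives a linear system:
  9a + 3b + c = -37
  25a + 5b + c = -89
  49a + 7b + c = -165
Solving the system yields a = -3, b = -2, c = -4.
So p(s) = -3s² - 2s - 4.
Check: p(7) = -165. ✓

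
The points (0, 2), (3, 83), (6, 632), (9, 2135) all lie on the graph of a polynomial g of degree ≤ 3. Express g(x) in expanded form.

Using the Lagrange interpolation formula with nodes 0, 3, 6, 9:
  L_0(x) = (x - 3)(x - 6)(x - 9) / -162
  L_1(x) = x(x - 6)(x - 9) / 54
  L_2(x) = x(x - 3)(x - 9) / -54
  L_3(x) = x(x - 3)(x - 6) / 162
Then g(x) = 2·L_0(x) + 83·L_1(x) + 632·L_2(x) + 2135·L_3(x).
Expanding and collecting terms gives g(x) = 3x³ - x² + 3x + 2.
Check: g(6) = 632. ✓

g(x) = 3x^3 - x^2 + 3x + 2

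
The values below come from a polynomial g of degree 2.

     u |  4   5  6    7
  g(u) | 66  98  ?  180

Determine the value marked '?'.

136

On equispaced nodes a degree-2 polynomial has vanishing third forward difference, so
  - g(4) + 3·g(5) - 3·g(6) + g(7) = 0.
Substituting the known values and solving for g(6):
  -3·g(6) = -408
  g(6) = 136.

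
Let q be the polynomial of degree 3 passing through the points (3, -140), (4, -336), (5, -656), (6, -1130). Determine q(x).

Write q(x) = ax^3 + bx^2 + cx + d. Substituting each data point gives a linear system:
  27a + 9b + 3c + d = -140
  64a + 16b + 4c + d = -336
  125a + 25b + 5c + d = -656
  216a + 36b + 6c + d = -1130
Solving the system yields a = -5, b = -2, c = 3, d = 4.
So q(x) = -5x^3 - 2x^2 + 3x + 4.
Check: q(4) = -336. ✓

q(x) = -5x^3 - 2x^2 + 3x + 4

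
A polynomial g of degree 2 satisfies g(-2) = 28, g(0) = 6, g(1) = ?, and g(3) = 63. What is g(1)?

The 3 known points determine the degree-2 polynomial uniquely.
Write g(t) = at^2 + bt + c. Substituting each data point gives a linear system:
  4a - 2b + c = 28
  c = 6
  9a + 3b + c = 63
Solving the system yields a = 6, b = 1, c = 6.
So g(t) = 6t^2 + t + 6.
Then g(1) = 13.

13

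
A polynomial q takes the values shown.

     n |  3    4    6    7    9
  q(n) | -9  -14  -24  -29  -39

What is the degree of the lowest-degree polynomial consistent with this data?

Divided differences on the nodes 3, 4, 6, 7, 9:
  order 0: -9  -14  -24  -29  -39
  order 1: -5  -5  -5  -5
  order 2: 0  0  0
  order 3: 0  0
  order 4: 0
The order-1 divided differences are all -5 (nonzero) and every higher order vanishes, so the data lies on a polynomial of degree exactly 1.

1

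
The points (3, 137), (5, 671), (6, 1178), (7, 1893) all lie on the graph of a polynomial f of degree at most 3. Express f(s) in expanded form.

Write f(s) = as^3 + bs^2 + cs + d. Substituting each data point gives a linear system:
  27a + 9b + 3c + d = 137
  125a + 25b + 5c + d = 671
  216a + 36b + 6c + d = 1178
  343a + 49b + 7c + d = 1893
Solving the system yields a = 6, b = -4, c = 5, d = -4.
So f(s) = 6s^3 - 4s^2 + 5s - 4.
Check: f(3) = 137. ✓

f(s) = 6s^3 - 4s^2 + 5s - 4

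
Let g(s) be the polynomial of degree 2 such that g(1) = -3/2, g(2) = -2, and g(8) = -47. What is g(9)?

Using the Lagrange interpolation formula with nodes 1, 2, 8:
  L_0(s) = (s - 2)(s - 8) / 7
  L_1(s) = (s - 1)(s - 8) / -6
  L_2(s) = (s - 1)(s - 2) / 42
Then g(s) = -3/2·L_0(s) - 2·L_1(s) - 47·L_2(s).
Expanding and collecting terms gives g(s) = -s^2 + (5/2)s - 3.
Evaluating at s = 9: g(9) = -123/2.

-123/2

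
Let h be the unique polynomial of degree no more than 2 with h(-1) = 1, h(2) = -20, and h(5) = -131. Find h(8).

-332

Write h(n) = an^2 + bn + c. Substituting each data point gives a linear system:
  a - b + c = 1
  4a + 2b + c = -20
  25a + 5b + c = -131
Solving the system yields a = -5, b = -2, c = 4.
So h(n) = -5n² - 2n + 4.
Then h(8) = -332.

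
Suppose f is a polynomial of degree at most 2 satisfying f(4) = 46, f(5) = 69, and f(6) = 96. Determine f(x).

Write f(x) = ax^2 + bx + c. Substituting each data point gives a linear system:
  16a + 4b + c = 46
  25a + 5b + c = 69
  36a + 6b + c = 96
Solving the system yields a = 2, b = 5, c = -6.
So f(x) = 2x² + 5x - 6.
Check: f(4) = 46. ✓

f(x) = 2x^2 + 5x - 6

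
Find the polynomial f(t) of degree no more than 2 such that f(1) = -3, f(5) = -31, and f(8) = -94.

f(t) = -2t^2 + 5t - 6

Using the Lagrange interpolation formula with nodes 1, 5, 8:
  L_0(t) = (t - 5)(t - 8) / 28
  L_1(t) = (t - 1)(t - 8) / -12
  L_2(t) = (t - 1)(t - 5) / 21
Then f(t) = -3·L_0(t) - 31·L_1(t) - 94·L_2(t).
Expanding and collecting terms gives f(t) = -2t^2 + 5t - 6.
Check: f(5) = -31. ✓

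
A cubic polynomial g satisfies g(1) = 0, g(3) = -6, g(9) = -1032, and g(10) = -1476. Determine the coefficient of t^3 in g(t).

Write g(t) = at^3 + bt^2 + ct + d. Substituting each data point gives a linear system:
  a + b + c + d = 0
  27a + 9b + 3c + d = -6
  729a + 81b + 9c + d = -1032
  1000a + 100b + 10c + d = -1476
Solving the system yields a = -2, b = 5, c = 3, d = -6.
So g(t) = -2t³ + 5t² + 3t - 6.
The leading coefficient is -2.

-2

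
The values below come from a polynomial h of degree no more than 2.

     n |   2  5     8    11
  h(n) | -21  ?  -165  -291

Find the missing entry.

-75

On equispaced nodes a degree-2 polynomial has vanishing third forward difference, so
  - h(2) + 3·h(5) - 3·h(8) + h(11) = 0.
Substituting the known values and solving for h(5):
  3·h(5) = -225
  h(5) = -75.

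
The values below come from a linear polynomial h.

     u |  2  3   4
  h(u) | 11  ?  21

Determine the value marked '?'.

16

The 2 known points determine the degree-1 polynomial uniquely.
Write h(u) = au + b. Substituting each data point gives a linear system:
  2a + b = 11
  4a + b = 21
Solving the system yields a = 5, b = 1.
So h(u) = 5u + 1.
Then h(3) = 16.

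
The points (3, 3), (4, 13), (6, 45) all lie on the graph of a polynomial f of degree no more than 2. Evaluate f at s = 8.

Write f(s) = as^2 + bs + c. Substituting each data point gives a linear system:
  9a + 3b + c = 3
  16a + 4b + c = 13
  36a + 6b + c = 45
Solving the system yields a = 2, b = -4, c = -3.
So f(s) = 2s² - 4s - 3.
Then f(8) = 93.

93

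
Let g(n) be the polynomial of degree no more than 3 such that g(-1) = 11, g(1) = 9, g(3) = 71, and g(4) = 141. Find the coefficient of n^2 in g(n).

Write g(n) = an^3 + bn^2 + cn + d. Substituting each data point gives a linear system:
  -a + b - c + d = 11
  a + b + c + d = 9
  27a + 9b + 3c + d = 71
  64a + 16b + 4c + d = 141
Solving the system yields a = 1, b = 5, c = -2, d = 5.
So g(n) = n³ + 5n² - 2n + 5.
The coefficient of n^2 is 5.

5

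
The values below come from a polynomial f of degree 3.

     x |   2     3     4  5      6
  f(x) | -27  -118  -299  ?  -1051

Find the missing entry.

On equispaced nodes a degree-3 polynomial has vanishing fourth forward difference, so
  f(2) - 4·f(3) + 6·f(4) - 4·f(5) + f(6) = 0.
Substituting the known values and solving for f(5):
  -4·f(5) = 2400
  f(5) = -600.

-600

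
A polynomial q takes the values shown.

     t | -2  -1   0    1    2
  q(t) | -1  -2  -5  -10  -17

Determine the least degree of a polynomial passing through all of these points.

2

Forward differences of the values at t = -2, -1, 0, 1, 2:
  q  : -1  -2  -5  -10  -17
  Δ  : -1  -3  -5  -7
  Δ^2: -2  -2  -2
  Δ^3: 0  0
  Δ^4: 0
The second differences are constant (-2) and nonzero, while all higher differences vanish, so the minimal degree is 2.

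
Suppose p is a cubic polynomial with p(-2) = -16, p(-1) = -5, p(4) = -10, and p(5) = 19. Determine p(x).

p(x) = x^3 - 3x^2 - 5x - 6

Write p(x) = ax^3 + bx^2 + cx + d. Substituting each data point gives a linear system:
  -8a + 4b - 2c + d = -16
  -a + b - c + d = -5
  64a + 16b + 4c + d = -10
  125a + 25b + 5c + d = 19
Solving the system yields a = 1, b = -3, c = -5, d = -6.
So p(x) = x³ - 3x² - 5x - 6.
Check: p(4) = -10. ✓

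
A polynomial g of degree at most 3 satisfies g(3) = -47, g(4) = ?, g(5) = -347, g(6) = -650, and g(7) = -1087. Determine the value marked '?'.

On equispaced nodes a degree-3 polynomial has vanishing fourth forward difference, so
  g(3) - 4·g(4) + 6·g(5) - 4·g(6) + g(7) = 0.
Substituting the known values and solving for g(4):
  -4·g(4) = 616
  g(4) = -154.

-154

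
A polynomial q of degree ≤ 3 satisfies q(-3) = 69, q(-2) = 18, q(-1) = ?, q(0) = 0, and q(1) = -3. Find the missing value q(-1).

On equispaced nodes a degree-3 polynomial has vanishing fourth forward difference, so
  q(-3) - 4·q(-2) + 6·q(-1) - 4·q(0) + q(1) = 0.
Substituting the known values and solving for q(-1):
  6·q(-1) = 6
  q(-1) = 1.

1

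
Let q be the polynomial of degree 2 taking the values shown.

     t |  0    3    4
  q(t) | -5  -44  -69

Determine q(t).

q(t) = -3t^2 - 4t - 5

Write q(t) = at^2 + bt + c. Substituting each data point gives a linear system:
  c = -5
  9a + 3b + c = -44
  16a + 4b + c = -69
Solving the system yields a = -3, b = -4, c = -5.
So q(t) = -3t^2 - 4t - 5.
Check: q(3) = -44. ✓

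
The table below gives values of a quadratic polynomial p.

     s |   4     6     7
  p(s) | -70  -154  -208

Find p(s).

p(s) = -4s^2 - 2s + 2

Write p(s) = as^2 + bs + c. Substituting each data point gives a linear system:
  16a + 4b + c = -70
  36a + 6b + c = -154
  49a + 7b + c = -208
Solving the system yields a = -4, b = -2, c = 2.
So p(s) = -4s^2 - 2s + 2.
Check: p(7) = -208. ✓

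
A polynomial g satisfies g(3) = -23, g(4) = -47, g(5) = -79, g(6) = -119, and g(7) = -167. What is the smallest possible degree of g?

Forward differences of the values at n = 3, 4, 5, 6, 7:
  g  : -23  -47  -79  -119  -167
  Δ  : -24  -32  -40  -48
  Δ^2: -8  -8  -8
  Δ^3: 0  0
  Δ^4: 0
The second differences are constant (-8) and nonzero, while all higher differences vanish, so the minimal degree is 2.

2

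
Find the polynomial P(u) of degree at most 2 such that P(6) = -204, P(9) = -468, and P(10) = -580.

P(u) = -6u^2 + 2u

Write P(u) = au^2 + bu + c. Substituting each data point gives a linear system:
  36a + 6b + c = -204
  81a + 9b + c = -468
  100a + 10b + c = -580
Solving the system yields a = -6, b = 2, c = 0.
So P(u) = -6u^2 + 2u.
Check: P(6) = -204. ✓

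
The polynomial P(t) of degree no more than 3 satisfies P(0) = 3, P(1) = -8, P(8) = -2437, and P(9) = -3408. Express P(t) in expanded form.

P(t) = -4t^3 - 6t^2 - t + 3

Write P(t) = at^3 + bt^2 + ct + d. Substituting each data point gives a linear system:
  d = 3
  a + b + c + d = -8
  512a + 64b + 8c + d = -2437
  729a + 81b + 9c + d = -3408
Solving the system yields a = -4, b = -6, c = -1, d = 3.
So P(t) = -4t^3 - 6t^2 - t + 3.
Check: P(9) = -3408. ✓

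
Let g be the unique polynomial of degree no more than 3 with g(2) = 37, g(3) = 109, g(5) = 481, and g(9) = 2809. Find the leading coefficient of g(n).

4

Write g(n) = an^3 + bn^2 + cn + d. Substituting each data point gives a linear system:
  8a + 4b + 2c + d = 37
  27a + 9b + 3c + d = 109
  125a + 25b + 5c + d = 481
  729a + 81b + 9c + d = 2809
Solving the system yields a = 4, b = -2, c = 6, d = 1.
So g(n) = 4n^3 - 2n^2 + 6n + 1.
The leading coefficient is 4.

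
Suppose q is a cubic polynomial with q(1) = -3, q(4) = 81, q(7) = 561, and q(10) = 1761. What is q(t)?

Using the Lagrange interpolation formula with nodes 1, 4, 7, 10:
  L_0(t) = (t - 4)(t - 7)(t - 10) / -162
  L_1(t) = (t - 1)(t - 7)(t - 10) / 54
  L_2(t) = (t - 1)(t - 4)(t - 10) / -54
  L_3(t) = (t - 1)(t - 4)(t - 7) / 162
Then q(t) = -3·L_0(t) + 81·L_1(t) + 561·L_2(t) + 1761·L_3(t).
Expanding and collecting terms gives q(t) = 2t^3 - 2t^2 - 4t + 1.
Check: q(7) = 561. ✓

q(t) = 2t^3 - 2t^2 - 4t + 1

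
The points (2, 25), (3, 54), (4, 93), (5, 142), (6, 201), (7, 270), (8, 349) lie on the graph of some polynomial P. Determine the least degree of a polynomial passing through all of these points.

Forward differences of the values at u = 2, 3, 4, 5, 6, 7, 8:
  P  : 25  54  93  142  201  270  349
  Δ  : 29  39  49  59  69  79
  Δ^2: 10  10  10  10  10
  Δ^3: 0  0  0  0
  Δ^4: 0  0  0
  Δ^5: 0  0
  Δ^6: 0
The second differences are constant (10) and nonzero, while all higher differences vanish, so the minimal degree is 2.

2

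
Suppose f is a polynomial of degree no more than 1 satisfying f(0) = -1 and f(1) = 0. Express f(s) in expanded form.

f(s) = s - 1

Write f(s) = as + b. Substituting each data point gives a linear system:
  b = -1
  a + b = 0
Solving the system yields a = 1, b = -1.
So f(s) = s - 1.
Check: f(1) = 0. ✓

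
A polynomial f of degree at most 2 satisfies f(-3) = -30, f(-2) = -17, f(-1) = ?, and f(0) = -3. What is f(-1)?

-8

The 3 known points determine the degree-2 polynomial uniquely.
Write f(x) = ax^2 + bx + c. Substituting each data point gives a linear system:
  9a - 3b + c = -30
  4a - 2b + c = -17
  c = -3
Solving the system yields a = -2, b = 3, c = -3.
So f(x) = -2x^2 + 3x - 3.
Then f(-1) = -8.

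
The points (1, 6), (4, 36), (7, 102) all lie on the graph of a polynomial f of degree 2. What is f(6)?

Using the Lagrange interpolation formula with nodes 1, 4, 7:
  L_0(x) = (x - 4)(x - 7) / 18
  L_1(x) = (x - 1)(x - 7) / -9
  L_2(x) = (x - 1)(x - 4) / 18
Then f(x) = 6·L_0(x) + 36·L_1(x) + 102·L_2(x).
Expanding and collecting terms gives f(x) = 2x² + 4.
Evaluating at x = 6: f(6) = 76.

76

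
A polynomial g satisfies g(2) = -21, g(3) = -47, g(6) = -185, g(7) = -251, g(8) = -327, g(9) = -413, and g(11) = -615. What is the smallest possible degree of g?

2

Divided differences on the nodes 2, 3, 6, 7, 8, 9, 11:
  order 0: -21  -47  -185  -251  -327  -413  -615
  order 1: -26  -46  -66  -76  -86  -101
  order 2: -5  -5  -5  -5  -5
  order 3: 0  0  0  0
  order 4: 0  0  0
  order 5: 0  0
  order 6: 0
The order-2 divided differences are all -5 (nonzero) and every higher order vanishes, so the data lies on a polynomial of degree exactly 2.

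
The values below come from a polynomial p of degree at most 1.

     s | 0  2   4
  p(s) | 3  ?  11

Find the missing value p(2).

7

On equispaced nodes a degree-1 polynomial has vanishing second forward difference, so
  p(0) - 2·p(2) + p(4) = 0.
Substituting the known values and solving for p(2):
  -2·p(2) = -14
  p(2) = 7.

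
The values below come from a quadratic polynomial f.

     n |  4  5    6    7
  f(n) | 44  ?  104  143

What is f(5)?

The 3 known points determine the degree-2 polynomial uniquely.
Write f(n) = an^2 + bn + c. Substituting each data point gives a linear system:
  16a + 4b + c = 44
  36a + 6b + c = 104
  49a + 7b + c = 143
Solving the system yields a = 3, b = 0, c = -4.
So f(n) = 3n^2 - 4.
Then f(5) = 71.

71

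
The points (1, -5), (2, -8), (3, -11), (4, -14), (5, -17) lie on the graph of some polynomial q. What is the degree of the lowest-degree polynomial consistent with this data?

Forward differences of the values at s = 1, 2, 3, 4, 5:
  q  : -5  -8  -11  -14  -17
  Δ  : -3  -3  -3  -3
  Δ^2: 0  0  0
  Δ^3: 0  0
  Δ^4: 0
The first differences are constant (-3) and nonzero, while all higher differences vanish, so the minimal degree is 1.

1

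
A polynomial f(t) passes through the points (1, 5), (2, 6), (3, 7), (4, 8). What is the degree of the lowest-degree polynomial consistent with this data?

1

Forward differences of the values at t = 1, 2, 3, 4:
  f  : 5  6  7  8
  Δ  : 1  1  1
  Δ^2: 0  0
  Δ^3: 0
The first differences are constant (1) and nonzero, while all higher differences vanish, so the minimal degree is 1.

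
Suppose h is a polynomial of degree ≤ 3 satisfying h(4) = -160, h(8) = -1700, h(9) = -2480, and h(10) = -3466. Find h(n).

Using the Lagrange interpolation formula with nodes 4, 8, 9, 10:
  L_0(n) = (n - 8)(n - 9)(n - 10) / -120
  L_1(n) = (n - 4)(n - 9)(n - 10) / 8
  L_2(n) = (n - 4)(n - 8)(n - 10) / -5
  L_3(n) = (n - 4)(n - 8)(n - 9) / 12
Then h(n) = -160·L_0(n) - 1700·L_1(n) - 2480·L_2(n) - 3466·L_3(n).
Expanding and collecting terms gives h(n) = -4n³ + 5n² + 3n + 4.
Check: h(4) = -160. ✓

h(n) = -4n^3 + 5n^2 + 3n + 4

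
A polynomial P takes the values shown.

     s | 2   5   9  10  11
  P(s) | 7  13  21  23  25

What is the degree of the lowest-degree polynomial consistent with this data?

Divided differences on the nodes 2, 5, 9, 10, 11:
  order 0: 7  13  21  23  25
  order 1: 2  2  2  2
  order 2: 0  0  0
  order 3: 0  0
  order 4: 0
The order-1 divided differences are all 2 (nonzero) and every higher order vanishes, so the data lies on a polynomial of degree exactly 1.

1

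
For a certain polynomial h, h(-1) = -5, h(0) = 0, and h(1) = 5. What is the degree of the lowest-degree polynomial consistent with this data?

Forward differences of the values at x = -1, 0, 1:
  h  : -5  0  5
  Δ  : 5  5
  Δ^2: 0
The first differences are constant (5) and nonzero, while all higher differences vanish, so the minimal degree is 1.

1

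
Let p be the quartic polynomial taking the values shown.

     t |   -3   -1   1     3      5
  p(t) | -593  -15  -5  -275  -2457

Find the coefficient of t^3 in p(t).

Write p(t) = at^4 + bt^3 + ct^2 + dt + e. Substituting each data point gives a linear system:
  81a - 27b + 9c - 3d + e = -593
  a - b + c - d + e = -15
  a + b + c + d + e = -5
  81a + 27b + 9c + 3d + e = -275
  625a + 125b + 25c + 5d + e = -2457
Solving the system yields a = -5, b = 6, c = -3, d = -1, e = -2.
So p(t) = -5t⁴ + 6t³ - 3t² - t - 2.
The coefficient of t^3 is 6.

6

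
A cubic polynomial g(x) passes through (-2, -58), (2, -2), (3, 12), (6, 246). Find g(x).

Write g(x) = ax^3 + bx^2 + cx + d. Substituting each data point gives a linear system:
  -8a + 4b - 2c + d = -58
  8a + 4b + 2c + d = -2
  27a + 9b + 3c + d = 12
  216a + 36b + 6c + d = 246
Solving the system yields a = 2, b = -6, c = 6, d = -6.
So g(x) = 2x³ - 6x² + 6x - 6.
Check: g(-2) = -58. ✓

g(x) = 2x^3 - 6x^2 + 6x - 6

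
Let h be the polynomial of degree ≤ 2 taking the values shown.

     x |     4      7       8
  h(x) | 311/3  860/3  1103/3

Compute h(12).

2375/3

Using the Lagrange interpolation formula with nodes 4, 7, 8:
  L_0(x) = (x - 7)(x - 8) / 12
  L_1(x) = (x - 4)(x - 8) / -3
  L_2(x) = (x - 4)(x - 7) / 4
Then h(x) = 311/3·L_0(x) + 860/3·L_1(x) + 1103/3·L_2(x).
Expanding and collecting terms gives h(x) = 5x^2 + 6x - 1/3.
Evaluating at x = 12: h(12) = 2375/3.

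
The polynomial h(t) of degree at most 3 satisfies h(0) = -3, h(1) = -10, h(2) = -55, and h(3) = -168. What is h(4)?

-379

Write h(t) = at^3 + bt^2 + ct + d. Substituting each data point gives a linear system:
  d = -3
  a + b + c + d = -10
  8a + 4b + 2c + d = -55
  27a + 9b + 3c + d = -168
Solving the system yields a = -5, b = -4, c = 2, d = -3.
So h(t) = -5t^3 - 4t^2 + 2t - 3.
Then h(4) = -379.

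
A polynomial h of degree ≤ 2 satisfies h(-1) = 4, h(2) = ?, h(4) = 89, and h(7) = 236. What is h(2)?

31

The 3 known points determine the degree-2 polynomial uniquely.
Write h(n) = an^2 + bn + c. Substituting each data point gives a linear system:
  a - b + c = 4
  16a + 4b + c = 89
  49a + 7b + c = 236
Solving the system yields a = 4, b = 5, c = 5.
So h(n) = 4n^2 + 5n + 5.
Then h(2) = 31.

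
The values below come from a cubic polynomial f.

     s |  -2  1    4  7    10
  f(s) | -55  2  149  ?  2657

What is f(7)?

872

On equispaced nodes a degree-3 polynomial has vanishing fourth forward difference, so
  f(-2) - 4·f(1) + 6·f(4) - 4·f(7) + f(10) = 0.
Substituting the known values and solving for f(7):
  -4·f(7) = -3488
  f(7) = 872.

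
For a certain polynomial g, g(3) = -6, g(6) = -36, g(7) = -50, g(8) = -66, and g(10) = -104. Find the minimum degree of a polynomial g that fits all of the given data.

Divided differences on the nodes 3, 6, 7, 8, 10:
  order 0: -6  -36  -50  -66  -104
  order 1: -10  -14  -16  -19
  order 2: -1  -1  -1
  order 3: 0  0
  order 4: 0
The order-2 divided differences are all -1 (nonzero) and every higher order vanishes, so the data lies on a polynomial of degree exactly 2.

2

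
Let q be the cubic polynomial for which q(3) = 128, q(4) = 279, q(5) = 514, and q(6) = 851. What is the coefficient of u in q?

Write q(u) = au^3 + bu^2 + cu + d. Substituting each data point gives a linear system:
  27a + 9b + 3c + d = 128
  64a + 16b + 4c + d = 279
  125a + 25b + 5c + d = 514
  216a + 36b + 6c + d = 851
Solving the system yields a = 3, b = 6, c = -2, d = -1.
So q(u) = 3u³ + 6u² - 2u - 1.
The coefficient of u is -2.

-2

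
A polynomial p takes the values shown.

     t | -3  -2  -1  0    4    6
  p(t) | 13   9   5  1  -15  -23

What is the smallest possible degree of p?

Divided differences on the nodes -3, -2, -1, 0, 4, 6:
  order 0: 13  9  5  1  -15  -23
  order 1: -4  -4  -4  -4  -4
  order 2: 0  0  0  0
  order 3: 0  0  0
  order 4: 0  0
  order 5: 0
The order-1 divided differences are all -4 (nonzero) and every higher order vanishes, so the data lies on a polynomial of degree exactly 1.

1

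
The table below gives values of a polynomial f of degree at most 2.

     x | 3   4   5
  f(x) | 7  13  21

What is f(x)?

f(x) = x^2 - x + 1

Write f(x) = ax^2 + bx + c. Substituting each data point gives a linear system:
  9a + 3b + c = 7
  16a + 4b + c = 13
  25a + 5b + c = 21
Solving the system yields a = 1, b = -1, c = 1.
So f(x) = x^2 - x + 1.
Check: f(3) = 7. ✓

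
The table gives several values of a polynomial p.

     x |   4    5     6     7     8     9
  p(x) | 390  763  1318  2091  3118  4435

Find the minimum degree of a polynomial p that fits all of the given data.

3

Forward differences of the values at x = 4, 5, 6, 7, 8, 9:
  p  : 390  763  1318  2091  3118  4435
  Δ  : 373  555  773  1027  1317
  Δ^2: 182  218  254  290
  Δ^3: 36  36  36
  Δ^4: 0  0
  Δ^5: 0
The third differences are constant (36) and nonzero, while all higher differences vanish, so the minimal degree is 3.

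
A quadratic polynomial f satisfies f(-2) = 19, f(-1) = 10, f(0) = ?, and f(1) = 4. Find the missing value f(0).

5

The 3 known points determine the degree-2 polynomial uniquely.
Write f(n) = an^2 + bn + c. Substituting each data point gives a linear system:
  4a - 2b + c = 19
  a - b + c = 10
  a + b + c = 4
Solving the system yields a = 2, b = -3, c = 5.
So f(n) = 2n² - 3n + 5.
Then f(0) = 5.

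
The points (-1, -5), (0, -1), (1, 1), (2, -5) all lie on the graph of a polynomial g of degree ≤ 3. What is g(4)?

-65

Using the Lagrange interpolation formula with nodes -1, 0, 1, 2:
  L_0(s) = s(s - 1)(s - 2) / -6
  L_1(s) = (s + 1)(s - 1)(s - 2) / 2
  L_2(s) = (s + 1)s(s - 2) / -2
  L_3(s) = (s + 1)s(s - 1) / 6
Then g(s) = -5·L_0(s) - 1·L_1(s) + 1·L_2(s) - 5·L_3(s).
Expanding and collecting terms gives g(s) = -s³ - s² + 4s - 1.
Evaluating at s = 4: g(4) = -65.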